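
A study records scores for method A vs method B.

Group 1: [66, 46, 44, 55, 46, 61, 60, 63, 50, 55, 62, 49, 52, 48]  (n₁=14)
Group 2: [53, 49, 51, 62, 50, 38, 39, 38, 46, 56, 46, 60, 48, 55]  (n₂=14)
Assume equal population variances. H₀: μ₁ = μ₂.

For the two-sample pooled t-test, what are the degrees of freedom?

df = n₁ + n₂ − 2 = 14 + 14 − 2 = 26

degrees of freedom = 26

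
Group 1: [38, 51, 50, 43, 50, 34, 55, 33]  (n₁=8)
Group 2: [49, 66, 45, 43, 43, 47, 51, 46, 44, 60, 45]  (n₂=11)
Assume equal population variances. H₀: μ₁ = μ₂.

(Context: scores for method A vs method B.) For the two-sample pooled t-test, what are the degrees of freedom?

df = n₁ + n₂ − 2 = 8 + 11 − 2 = 17

degrees of freedom = 17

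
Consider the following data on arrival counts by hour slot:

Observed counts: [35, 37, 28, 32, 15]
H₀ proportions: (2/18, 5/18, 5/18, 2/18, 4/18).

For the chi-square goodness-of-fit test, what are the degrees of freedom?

degrees of freedom = 4

df = k − 1 = 5 − 1 = 4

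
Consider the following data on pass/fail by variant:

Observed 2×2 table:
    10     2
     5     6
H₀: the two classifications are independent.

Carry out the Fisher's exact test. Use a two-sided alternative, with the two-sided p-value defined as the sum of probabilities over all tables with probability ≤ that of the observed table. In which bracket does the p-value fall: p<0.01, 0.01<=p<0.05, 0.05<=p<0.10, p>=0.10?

p-value bracket: 0.05<=p<0.10

Margins: r₁=12, r₂=11, c₁=15, c₂=8, n=23
p_obs = C(12,10)·C(11,5)/C(23,15); sum pmf over tables with pmf ≤ p_obs
p-value (two-sided) = 0.08938
→ bracket: 0.05<=p<0.10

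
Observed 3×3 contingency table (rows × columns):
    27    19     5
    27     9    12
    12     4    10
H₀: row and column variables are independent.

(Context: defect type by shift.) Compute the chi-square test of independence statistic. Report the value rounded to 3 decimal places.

test statistic = 11.936

Row totals [51, 48, 26], col totals [66, 32, 27], n=125
χ² = (27−26.93)²/26.93 + (19−13.06)²/13.06 + (5−11.02)²/11.02 + (27−25.34)²/25.34 + (9−12.29)²/12.29 + (12−10.37)²/10.37 + (12−13.73)²/13.73 + (4−6.66)²/6.66 + (10−5.62)²/5.62 = 11.9363
df = 4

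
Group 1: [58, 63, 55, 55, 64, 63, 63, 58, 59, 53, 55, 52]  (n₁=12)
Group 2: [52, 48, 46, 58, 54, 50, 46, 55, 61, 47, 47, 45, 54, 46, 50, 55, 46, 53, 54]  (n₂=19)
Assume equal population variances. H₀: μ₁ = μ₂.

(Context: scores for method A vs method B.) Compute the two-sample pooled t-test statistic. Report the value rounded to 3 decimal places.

x̄₁=58.167, s₁=4.260, n₁=12
x̄₂=50.895, s₂=4.665, n₂=19
s_p² = [11·4.260² + 18·4.665²]/29 = 20.3950
SE = √(s_p²·(1/12+1/19)) = 1.6652
t = (58.167−50.895)/1.6652 = 4.3669
df = 29

test statistic = 4.367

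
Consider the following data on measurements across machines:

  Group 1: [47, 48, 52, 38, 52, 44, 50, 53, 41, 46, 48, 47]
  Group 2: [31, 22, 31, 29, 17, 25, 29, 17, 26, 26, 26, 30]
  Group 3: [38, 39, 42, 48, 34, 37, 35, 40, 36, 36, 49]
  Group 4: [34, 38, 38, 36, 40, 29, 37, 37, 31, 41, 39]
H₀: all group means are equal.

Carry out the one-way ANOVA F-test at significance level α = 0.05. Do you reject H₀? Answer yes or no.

Group means [47.17, 25.75, 39.45, 36.36], grand mean 37.152
SSB = Σnᵢ(x̄ᵢ−x̄)² = 2828.745; SSW = ΣΣ(x−x̄ᵢ)² = 875.189
MSB = 2828.745/3 = 942.9151; MSW = 875.189/42 = 20.8378
F = MSB/MSW = 45.2501
df = (3, 42)
p-value (upper-tail) = 0.00000
At α=0.05: p < α → reject H₀

reject H₀: yes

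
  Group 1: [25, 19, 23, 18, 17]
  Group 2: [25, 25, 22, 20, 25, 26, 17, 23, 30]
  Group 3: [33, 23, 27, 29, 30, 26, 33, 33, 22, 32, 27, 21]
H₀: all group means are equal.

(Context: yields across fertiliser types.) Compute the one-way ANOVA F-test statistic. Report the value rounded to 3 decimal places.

test statistic = 7.118

Group means [20.40, 23.67, 28.00], grand mean 25.038
SSB = Σnᵢ(x̄ᵢ−x̄)² = 229.762; SSW = ΣΣ(x−x̄ᵢ)² = 371.200
MSB = 229.762/2 = 114.8808; MSW = 371.200/23 = 16.1391
F = MSB/MSW = 7.1182
df = (2, 23)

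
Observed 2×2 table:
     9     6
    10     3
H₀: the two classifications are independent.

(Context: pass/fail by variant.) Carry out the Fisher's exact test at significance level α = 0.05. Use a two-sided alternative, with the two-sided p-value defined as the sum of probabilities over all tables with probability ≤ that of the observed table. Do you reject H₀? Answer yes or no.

Margins: r₁=15, r₂=13, c₁=19, c₂=9, n=28
p_obs = C(15,9)·C(13,10)/C(28,19); sum pmf over tables with pmf ≤ p_obs
p-value (two-sided) = 0.43478
At α=0.05: p ≥ α → fail to reject H₀

reject H₀: no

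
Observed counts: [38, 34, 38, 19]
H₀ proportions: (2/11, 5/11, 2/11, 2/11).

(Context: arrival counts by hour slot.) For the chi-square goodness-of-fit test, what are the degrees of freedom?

degrees of freedom = 3

df = k − 1 = 4 − 1 = 3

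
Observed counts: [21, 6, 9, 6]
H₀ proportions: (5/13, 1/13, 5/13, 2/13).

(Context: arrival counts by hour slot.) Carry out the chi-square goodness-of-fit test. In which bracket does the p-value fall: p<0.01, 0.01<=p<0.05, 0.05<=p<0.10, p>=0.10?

n = 42; E_i = n·p_i = [16.15, 3.23, 16.15, 6.46]
χ² = (21−16.15)²/16.15 + (6−3.23)²/3.23 + (9−16.15)²/16.15 + (6−6.46)²/6.46 = 7.0286
df = 3
p-value (upper-tail) = 0.07099
→ bracket: 0.05<=p<0.10

p-value bracket: 0.05<=p<0.10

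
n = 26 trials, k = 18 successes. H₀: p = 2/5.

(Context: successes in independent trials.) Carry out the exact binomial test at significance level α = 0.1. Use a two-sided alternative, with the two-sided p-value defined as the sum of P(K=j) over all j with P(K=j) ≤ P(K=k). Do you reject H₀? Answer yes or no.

Exact binomial: n=26, k=18, p₀=2/5=0.4000
P(X=j) = C(n,j)·p₀^j·(1−p₀)^(n−j); p = Σ P(X=j) over j with P(X=j) ≤ P(X=18)
p-value (two-sided) = 0.00405
At α=0.1: p < α → reject H₀

reject H₀: yes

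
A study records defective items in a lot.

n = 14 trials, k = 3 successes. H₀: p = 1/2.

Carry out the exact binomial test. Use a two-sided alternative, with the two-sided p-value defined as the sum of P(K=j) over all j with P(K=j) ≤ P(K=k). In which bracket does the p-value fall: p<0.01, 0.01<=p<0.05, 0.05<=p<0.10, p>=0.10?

Exact binomial: n=14, k=3, p₀=1/2=0.5000
P(X=j) = C(n,j)·p₀^j·(1−p₀)^(n−j); p = Σ P(X=j) over j with P(X=j) ≤ P(X=3)
p-value (two-sided) = 0.05737
→ bracket: 0.05<=p<0.10

p-value bracket: 0.05<=p<0.10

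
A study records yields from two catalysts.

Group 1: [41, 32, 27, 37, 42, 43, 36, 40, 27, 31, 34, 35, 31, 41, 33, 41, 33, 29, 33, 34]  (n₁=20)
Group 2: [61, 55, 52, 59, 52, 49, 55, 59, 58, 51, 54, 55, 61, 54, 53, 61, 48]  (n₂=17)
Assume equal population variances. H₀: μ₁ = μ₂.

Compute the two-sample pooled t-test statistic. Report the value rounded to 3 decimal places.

test statistic = -13.229

x̄₁=35.000, s₁=4.974, n₁=20
x̄₂=55.118, s₂=4.136, n₂=17
s_p² = [19·4.974² + 16·4.136²]/35 = 21.2504
SE = √(s_p²·(1/20+1/17)) = 1.5207
t = (35.000−55.118)/1.5207 = -13.2292
df = 35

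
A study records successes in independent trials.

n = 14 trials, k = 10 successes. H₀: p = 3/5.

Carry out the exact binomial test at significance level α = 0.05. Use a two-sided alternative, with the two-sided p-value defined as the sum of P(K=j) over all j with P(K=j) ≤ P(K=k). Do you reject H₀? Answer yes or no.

Exact binomial: n=14, k=10, p₀=3/5=0.6000
P(X=j) = C(n,j)·p₀^j·(1−p₀)^(n−j); p = Σ P(X=j) over j with P(X=j) ≤ P(X=10)
p-value (two-sided) = 0.42940
At α=0.05: p ≥ α → fail to reject H₀

reject H₀: no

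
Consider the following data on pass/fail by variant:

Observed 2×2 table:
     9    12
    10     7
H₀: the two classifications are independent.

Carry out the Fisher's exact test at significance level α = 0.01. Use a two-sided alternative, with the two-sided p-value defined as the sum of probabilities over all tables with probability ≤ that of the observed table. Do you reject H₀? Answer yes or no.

Margins: r₁=21, r₂=17, c₁=19, c₂=19, n=38
p_obs = C(21,9)·C(17,10)/C(38,19); sum pmf over tables with pmf ≤ p_obs
p-value (two-sided) = 0.51481
At α=0.01: p ≥ α → fail to reject H₀

reject H₀: no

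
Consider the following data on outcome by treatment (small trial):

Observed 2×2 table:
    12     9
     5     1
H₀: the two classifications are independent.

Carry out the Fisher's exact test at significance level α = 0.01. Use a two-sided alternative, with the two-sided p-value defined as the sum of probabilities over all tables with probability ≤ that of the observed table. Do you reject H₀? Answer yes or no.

reject H₀: no

Margins: r₁=21, r₂=6, c₁=17, c₂=10, n=27
p_obs = C(21,12)·C(6,5)/C(27,17); sum pmf over tables with pmf ≤ p_obs
p-value (two-sided) = 0.36252
At α=0.01: p ≥ α → fail to reject H₀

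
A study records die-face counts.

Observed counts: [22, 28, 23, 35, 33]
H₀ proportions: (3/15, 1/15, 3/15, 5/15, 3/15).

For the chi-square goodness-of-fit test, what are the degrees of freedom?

degrees of freedom = 4

df = k − 1 = 5 − 1 = 4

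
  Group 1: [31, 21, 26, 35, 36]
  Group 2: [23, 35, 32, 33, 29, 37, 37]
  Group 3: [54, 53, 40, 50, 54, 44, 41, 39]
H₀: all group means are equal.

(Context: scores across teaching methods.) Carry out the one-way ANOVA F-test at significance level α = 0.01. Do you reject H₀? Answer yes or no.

reject H₀: yes

Group means [29.80, 32.29, 46.88], grand mean 37.500
SSB = Σnᵢ(x̄ᵢ−x̄)² = 1189.896; SSW = ΣΣ(x−x̄ᵢ)² = 609.104
MSB = 1189.896/2 = 594.9482; MSW = 609.104/17 = 35.8296
F = MSB/MSW = 16.6049
df = (2, 17)
p-value (upper-tail) = 0.00010
At α=0.01: p < α → reject H₀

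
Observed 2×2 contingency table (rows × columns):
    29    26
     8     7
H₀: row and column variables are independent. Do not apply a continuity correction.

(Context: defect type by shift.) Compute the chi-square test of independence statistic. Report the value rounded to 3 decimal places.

Row totals [55, 15], col totals [37, 33], n=70
χ² = (29−29.07)²/29.07 + (26−25.93)²/25.93 + (8−7.93)²/7.93 + (7−7.07)²/7.07 = 0.0017
df = 1

test statistic = 0.002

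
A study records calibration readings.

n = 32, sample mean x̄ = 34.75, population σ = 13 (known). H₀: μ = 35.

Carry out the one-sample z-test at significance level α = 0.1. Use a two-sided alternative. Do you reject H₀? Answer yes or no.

SE = σ/√n = 13/√32 = 2.2981
z = (x̄−μ₀)/SE = (34.75−35)/2.2981 = -0.1088
p-value (two-sided) = 0.91337
At α=0.1: p ≥ α → fail to reject H₀

reject H₀: no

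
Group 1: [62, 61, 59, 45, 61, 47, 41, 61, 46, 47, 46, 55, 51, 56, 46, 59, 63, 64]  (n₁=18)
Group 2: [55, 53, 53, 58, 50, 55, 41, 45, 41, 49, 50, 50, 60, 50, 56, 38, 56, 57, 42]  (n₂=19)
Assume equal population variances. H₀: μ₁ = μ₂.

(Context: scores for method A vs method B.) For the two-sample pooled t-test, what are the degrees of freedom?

degrees of freedom = 35

df = n₁ + n₂ − 2 = 18 + 19 − 2 = 35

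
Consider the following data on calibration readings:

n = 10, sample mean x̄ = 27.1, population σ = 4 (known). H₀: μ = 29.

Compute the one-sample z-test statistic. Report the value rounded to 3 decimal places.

SE = σ/√n = 4/√10 = 1.2649
z = (x̄−μ₀)/SE = (27.1−29)/1.2649 = -1.5021

test statistic = -1.502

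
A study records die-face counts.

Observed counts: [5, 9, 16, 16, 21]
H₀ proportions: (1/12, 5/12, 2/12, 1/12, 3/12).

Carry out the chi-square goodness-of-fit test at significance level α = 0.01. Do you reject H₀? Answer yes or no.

reject H₀: yes

n = 67; E_i = n·p_i = [5.58, 27.92, 11.17, 5.58, 16.75]
χ² = (5−5.58)²/5.58 + (9−27.92)²/27.92 + (16−11.17)²/11.17 + (16−5.58)²/5.58 + (21−16.75)²/16.75 = 35.4836
df = 4
p-value (upper-tail) = 0.00000
At α=0.01: p < α → reject H₀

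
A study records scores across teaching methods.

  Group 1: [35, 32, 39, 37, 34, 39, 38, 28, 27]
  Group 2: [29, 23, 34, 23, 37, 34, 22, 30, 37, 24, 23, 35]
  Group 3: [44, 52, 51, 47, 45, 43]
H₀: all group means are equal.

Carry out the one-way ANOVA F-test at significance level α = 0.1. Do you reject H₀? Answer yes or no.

Group means [34.33, 29.25, 47.00], grand mean 34.889
SSB = Σnᵢ(x̄ᵢ−x̄)² = 1264.417; SSW = ΣΣ(x−x̄ᵢ)² = 630.250
MSB = 1264.417/2 = 632.2083; MSW = 630.250/24 = 26.2604
F = MSB/MSW = 24.0746
df = (2, 24)
p-value (upper-tail) = 0.00000
At α=0.1: p < α → reject H₀

reject H₀: yes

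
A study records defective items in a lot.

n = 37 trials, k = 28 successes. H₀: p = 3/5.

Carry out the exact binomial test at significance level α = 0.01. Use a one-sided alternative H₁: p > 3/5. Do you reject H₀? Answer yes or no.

reject H₀: no

Exact binomial: n=37, k=28, p₀=3/5=0.6000
P(X≥28) from Σ C(n,i)·p₀^i·(1−p₀)^(n−i)
p-value (one-sided, H₁ greater) = 0.03479
At α=0.01: p ≥ α → fail to reject H₀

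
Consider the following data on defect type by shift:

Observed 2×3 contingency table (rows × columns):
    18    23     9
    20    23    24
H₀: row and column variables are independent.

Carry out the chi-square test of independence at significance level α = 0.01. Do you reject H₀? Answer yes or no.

Row totals [50, 67], col totals [38, 46, 33], n=117
χ² = (18−16.24)²/16.24 + (23−19.66)²/19.66 + (9−14.10)²/14.10 + (20−21.76)²/21.76 + (23−26.34)²/26.34 + (24−18.90)²/18.90 = 4.5494
df = 2
p-value (upper-tail) = 0.10283
At α=0.01: p ≥ α → fail to reject H₀

reject H₀: no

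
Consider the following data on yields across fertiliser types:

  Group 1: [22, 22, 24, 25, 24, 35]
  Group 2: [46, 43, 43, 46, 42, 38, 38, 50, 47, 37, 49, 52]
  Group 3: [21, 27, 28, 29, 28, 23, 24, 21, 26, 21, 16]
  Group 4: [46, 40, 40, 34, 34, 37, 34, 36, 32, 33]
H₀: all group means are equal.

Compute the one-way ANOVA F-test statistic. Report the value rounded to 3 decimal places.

Group means [25.33, 44.25, 24.00, 36.60], grand mean 33.667
SSB = Σnᵢ(x̄ᵢ−x̄)² = 2874.683; SSW = ΣΣ(x−x̄ᵢ)² = 715.983
MSB = 2874.683/3 = 958.2278; MSW = 715.983/35 = 20.4567
F = MSB/MSW = 46.8418
df = (3, 35)

test statistic = 46.842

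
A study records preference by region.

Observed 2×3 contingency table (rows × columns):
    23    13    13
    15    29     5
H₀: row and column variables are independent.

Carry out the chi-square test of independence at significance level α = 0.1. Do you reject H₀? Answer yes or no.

Row totals [49, 49], col totals [38, 42, 18], n=98
χ² = (23−19.00)²/19.00 + (13−21.00)²/21.00 + (13−9.00)²/9.00 + (15−19.00)²/19.00 + (29−21.00)²/21.00 + (5−9.00)²/9.00 = 11.3350
df = 2
p-value (upper-tail) = 0.00346
At α=0.1: p < α → reject H₀

reject H₀: yes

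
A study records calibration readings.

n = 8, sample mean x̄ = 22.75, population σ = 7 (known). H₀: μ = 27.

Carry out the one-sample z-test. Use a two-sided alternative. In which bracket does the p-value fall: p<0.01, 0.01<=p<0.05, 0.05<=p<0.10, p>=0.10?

SE = σ/√n = 7/√8 = 2.4749
z = (x̄−μ₀)/SE = (22.75−27)/2.4749 = -1.7173
p-value (two-sided) = 0.08593
→ bracket: 0.05<=p<0.10

p-value bracket: 0.05<=p<0.10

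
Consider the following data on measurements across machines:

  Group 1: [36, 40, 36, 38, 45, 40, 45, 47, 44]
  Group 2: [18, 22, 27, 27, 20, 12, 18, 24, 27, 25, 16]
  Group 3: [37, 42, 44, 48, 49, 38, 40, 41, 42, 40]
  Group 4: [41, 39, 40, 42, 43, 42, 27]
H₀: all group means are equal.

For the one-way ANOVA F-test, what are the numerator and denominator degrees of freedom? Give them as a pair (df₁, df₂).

k = 4 groups, N = 37 total
df = (k−1, N−k) = (4−1, 37−4) = (3, 33)

degrees of freedom = [3, 33]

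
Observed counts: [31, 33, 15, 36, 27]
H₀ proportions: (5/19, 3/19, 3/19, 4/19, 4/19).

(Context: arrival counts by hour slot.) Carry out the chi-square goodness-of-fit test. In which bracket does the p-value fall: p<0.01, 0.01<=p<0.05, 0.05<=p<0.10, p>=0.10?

n = 142; E_i = n·p_i = [37.37, 22.42, 22.42, 29.89, 29.89]
χ² = (31−37.37)²/37.37 + (33−22.42)²/22.42 + (15−22.42)²/22.42 + (36−29.89)²/29.89 + (27−29.89)²/29.89 = 10.0602
df = 4
p-value (upper-tail) = 0.03943
→ bracket: 0.01<=p<0.05

p-value bracket: 0.01<=p<0.05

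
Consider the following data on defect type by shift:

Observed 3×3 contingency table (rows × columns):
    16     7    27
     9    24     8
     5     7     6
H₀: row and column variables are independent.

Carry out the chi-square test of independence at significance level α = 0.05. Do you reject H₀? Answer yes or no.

reject H₀: yes

Row totals [50, 41, 18], col totals [30, 38, 41], n=109
χ² = (16−13.76)²/13.76 + (7−17.43)²/17.43 + (27−18.81)²/18.81 + (9−11.28)²/11.28 + (24−14.29)²/14.29 + (8−15.42)²/15.42 + (5−4.95)²/4.95 + (7−6.28)²/6.28 + (6−6.77)²/6.77 = 20.9728
df = 4
p-value (upper-tail) = 0.00032
At α=0.05: p < α → reject H₀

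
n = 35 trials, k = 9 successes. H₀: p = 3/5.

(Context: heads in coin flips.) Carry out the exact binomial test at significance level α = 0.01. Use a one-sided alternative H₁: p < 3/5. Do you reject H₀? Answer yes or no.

Exact binomial: n=35, k=9, p₀=3/5=0.6000
P(X≤9) from Σ C(n,i)·p₀^i·(1−p₀)^(n−i)
p-value (one-sided, H₁ less) = 0.00004
At α=0.01: p < α → reject H₀

reject H₀: yes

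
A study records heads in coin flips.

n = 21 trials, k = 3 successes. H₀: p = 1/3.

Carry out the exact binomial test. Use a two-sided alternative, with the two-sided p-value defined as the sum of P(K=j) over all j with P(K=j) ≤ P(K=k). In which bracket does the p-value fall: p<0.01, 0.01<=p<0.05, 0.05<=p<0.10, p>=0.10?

p-value bracket: 0.05<=p<0.10

Exact binomial: n=21, k=3, p₀=1/3=0.3333
P(X=j) = C(n,j)·p₀^j·(1−p₀)^(n−j); p = Σ P(X=j) over j with P(X=j) ≤ P(X=3)
p-value (two-sided) = 0.06736
→ bracket: 0.05<=p<0.10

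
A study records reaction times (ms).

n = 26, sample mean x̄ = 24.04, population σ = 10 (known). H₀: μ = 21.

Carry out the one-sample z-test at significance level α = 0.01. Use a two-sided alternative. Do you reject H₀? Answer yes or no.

SE = σ/√n = 10/√26 = 1.9612
z = (x̄−μ₀)/SE = (24.04−21)/1.9612 = 1.5501
p-value (two-sided) = 0.12112
At α=0.01: p ≥ α → fail to reject H₀

reject H₀: no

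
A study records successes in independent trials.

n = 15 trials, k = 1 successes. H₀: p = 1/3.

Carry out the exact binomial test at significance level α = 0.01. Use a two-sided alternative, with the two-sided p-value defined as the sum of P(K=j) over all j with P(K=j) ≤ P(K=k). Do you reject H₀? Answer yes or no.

Exact binomial: n=15, k=1, p₀=1/3=0.3333
P(X=j) = C(n,j)·p₀^j·(1−p₀)^(n−j); p = Σ P(X=j) over j with P(X=j) ≤ P(X=1)
p-value (two-sided) = 0.02792
At α=0.01: p ≥ α → fail to reject H₀

reject H₀: no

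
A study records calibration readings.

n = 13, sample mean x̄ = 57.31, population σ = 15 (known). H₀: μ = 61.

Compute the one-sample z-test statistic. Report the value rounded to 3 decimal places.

SE = σ/√n = 15/√13 = 4.1603
z = (x̄−μ₀)/SE = (57.31−61)/4.1603 = -0.8870

test statistic = -0.887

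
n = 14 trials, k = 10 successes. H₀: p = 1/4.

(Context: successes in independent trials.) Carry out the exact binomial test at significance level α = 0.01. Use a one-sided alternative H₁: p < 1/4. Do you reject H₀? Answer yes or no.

Exact binomial: n=14, k=10, p₀=1/4=0.2500
P(X≤10) from Σ C(n,i)·p₀^i·(1−p₀)^(n−i)
p-value (one-sided, H₁ less) = 0.99996
At α=0.01: p ≥ α → fail to reject H₀

reject H₀: no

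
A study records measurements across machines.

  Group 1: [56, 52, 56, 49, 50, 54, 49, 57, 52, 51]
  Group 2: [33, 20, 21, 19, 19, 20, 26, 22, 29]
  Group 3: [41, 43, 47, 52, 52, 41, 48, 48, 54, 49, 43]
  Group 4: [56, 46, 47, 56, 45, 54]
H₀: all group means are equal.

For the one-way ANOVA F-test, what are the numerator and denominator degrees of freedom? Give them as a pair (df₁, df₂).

degrees of freedom = [3, 32]

k = 4 groups, N = 36 total
df = (k−1, N−k) = (4−1, 36−4) = (3, 32)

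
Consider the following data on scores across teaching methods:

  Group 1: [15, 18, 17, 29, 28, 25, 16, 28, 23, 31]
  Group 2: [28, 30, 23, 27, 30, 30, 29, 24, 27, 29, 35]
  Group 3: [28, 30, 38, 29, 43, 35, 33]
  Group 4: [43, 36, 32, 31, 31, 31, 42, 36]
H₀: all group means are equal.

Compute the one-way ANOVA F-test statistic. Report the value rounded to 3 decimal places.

test statistic = 11.295

Group means [23.00, 28.36, 33.71, 35.25], grand mean 29.444
SSB = Σnᵢ(x̄ᵢ−x̄)² = 825.415; SSW = ΣΣ(x−x̄ᵢ)² = 779.474
MSB = 825.415/3 = 275.1383; MSW = 779.474/32 = 24.3586
F = MSB/MSW = 11.2953
df = (3, 32)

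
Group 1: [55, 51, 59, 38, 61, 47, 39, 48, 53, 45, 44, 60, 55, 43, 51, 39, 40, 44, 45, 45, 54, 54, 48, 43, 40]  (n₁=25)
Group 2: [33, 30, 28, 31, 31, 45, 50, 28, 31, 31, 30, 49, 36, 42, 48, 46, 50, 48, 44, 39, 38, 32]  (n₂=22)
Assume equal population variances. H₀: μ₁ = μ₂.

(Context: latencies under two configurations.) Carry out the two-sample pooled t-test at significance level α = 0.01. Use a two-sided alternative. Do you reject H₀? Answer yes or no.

reject H₀: yes

x̄₁=48.040, s₁=6.913, n₁=25
x̄₂=38.182, s₂=8.057, n₂=22
s_p² = [24·6.913² + 21·8.057²]/45 = 55.7829
SE = √(s_p²·(1/25+1/22)) = 2.1833
t = (48.040−38.182)/2.1833 = 4.5152
df = 45
p-value (two-sided) = 0.00005
At α=0.01: p < α → reject H₀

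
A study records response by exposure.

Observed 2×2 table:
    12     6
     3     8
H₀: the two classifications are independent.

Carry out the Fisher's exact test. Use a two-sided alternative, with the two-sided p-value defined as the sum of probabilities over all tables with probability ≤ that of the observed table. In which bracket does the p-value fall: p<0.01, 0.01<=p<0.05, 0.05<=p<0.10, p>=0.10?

p-value bracket: 0.05<=p<0.10

Margins: r₁=18, r₂=11, c₁=15, c₂=14, n=29
p_obs = C(18,12)·C(11,3)/C(29,15); sum pmf over tables with pmf ≤ p_obs
p-value (two-sided) = 0.06043
→ bracket: 0.05<=p<0.10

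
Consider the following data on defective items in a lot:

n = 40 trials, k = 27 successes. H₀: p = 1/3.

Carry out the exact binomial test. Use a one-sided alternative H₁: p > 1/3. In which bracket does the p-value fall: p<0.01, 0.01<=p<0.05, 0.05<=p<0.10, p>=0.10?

p-value bracket: p<0.01

Exact binomial: n=40, k=27, p₀=1/3=0.3333
P(X≥27) from Σ C(n,i)·p₀^i·(1−p₀)^(n−i)
p-value (one-sided, H₁ greater) = 0.00001
→ bracket: p<0.01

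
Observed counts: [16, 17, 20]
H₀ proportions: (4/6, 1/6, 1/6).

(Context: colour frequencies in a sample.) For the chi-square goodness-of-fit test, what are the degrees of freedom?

df = k − 1 = 3 − 1 = 2

degrees of freedom = 2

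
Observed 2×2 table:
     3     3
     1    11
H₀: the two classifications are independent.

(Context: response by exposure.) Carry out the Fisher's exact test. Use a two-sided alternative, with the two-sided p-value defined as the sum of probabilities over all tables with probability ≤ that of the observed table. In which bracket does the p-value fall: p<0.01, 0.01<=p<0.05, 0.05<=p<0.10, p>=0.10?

Margins: r₁=6, r₂=12, c₁=4, c₂=14, n=18
p_obs = C(6,3)·C(12,1)/C(18,4); sum pmf over tables with pmf ≤ p_obs
p-value (two-sided) = 0.08333
→ bracket: 0.05<=p<0.10

p-value bracket: 0.05<=p<0.10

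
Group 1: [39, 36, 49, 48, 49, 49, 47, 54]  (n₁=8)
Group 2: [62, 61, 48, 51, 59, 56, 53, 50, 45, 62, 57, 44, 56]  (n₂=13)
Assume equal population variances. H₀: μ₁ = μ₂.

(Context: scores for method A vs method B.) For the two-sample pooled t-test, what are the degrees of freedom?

degrees of freedom = 19

df = n₁ + n₂ − 2 = 8 + 13 − 2 = 19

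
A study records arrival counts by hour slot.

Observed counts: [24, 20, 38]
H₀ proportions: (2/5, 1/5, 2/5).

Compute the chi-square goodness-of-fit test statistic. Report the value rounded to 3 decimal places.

test statistic = 3.976

n = 82; E_i = n·p_i = [32.80, 16.40, 32.80]
χ² = (24−32.80)²/32.80 + (20−16.40)²/16.40 + (38−32.80)²/32.80 = 3.9756
df = 2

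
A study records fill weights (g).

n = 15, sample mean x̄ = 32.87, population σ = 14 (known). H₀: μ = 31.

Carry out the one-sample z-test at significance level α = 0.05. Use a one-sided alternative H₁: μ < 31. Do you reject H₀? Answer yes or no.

SE = σ/√n = 14/√15 = 3.6148
z = (x̄−μ₀)/SE = (32.87−31)/3.6148 = 0.5173
p-value (one-sided, H₁ less) = 0.69753
At α=0.05: p ≥ α → fail to reject H₀

reject H₀: no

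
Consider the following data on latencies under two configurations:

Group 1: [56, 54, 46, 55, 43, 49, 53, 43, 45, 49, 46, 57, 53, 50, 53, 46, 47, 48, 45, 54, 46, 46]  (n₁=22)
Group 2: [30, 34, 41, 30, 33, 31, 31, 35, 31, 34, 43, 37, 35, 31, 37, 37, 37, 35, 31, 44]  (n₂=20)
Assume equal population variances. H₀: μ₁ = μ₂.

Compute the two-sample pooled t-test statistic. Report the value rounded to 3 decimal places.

test statistic = 10.906

x̄₁=49.273, s₁=4.366, n₁=22
x̄₂=34.850, s₂=4.184, n₂=20
s_p² = [21·4.366² + 19·4.184²]/40 = 18.3228
SE = √(s_p²·(1/22+1/20)) = 1.3225
t = (49.273−34.850)/1.3225 = 10.9057
df = 40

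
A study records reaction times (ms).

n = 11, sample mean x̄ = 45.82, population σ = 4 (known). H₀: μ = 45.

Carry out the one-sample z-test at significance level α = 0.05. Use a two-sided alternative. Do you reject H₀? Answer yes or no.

SE = σ/√n = 4/√11 = 1.2060
z = (x̄−μ₀)/SE = (45.82−45)/1.2060 = 0.6799
p-value (two-sided) = 0.49656
At α=0.05: p ≥ α → fail to reject H₀

reject H₀: no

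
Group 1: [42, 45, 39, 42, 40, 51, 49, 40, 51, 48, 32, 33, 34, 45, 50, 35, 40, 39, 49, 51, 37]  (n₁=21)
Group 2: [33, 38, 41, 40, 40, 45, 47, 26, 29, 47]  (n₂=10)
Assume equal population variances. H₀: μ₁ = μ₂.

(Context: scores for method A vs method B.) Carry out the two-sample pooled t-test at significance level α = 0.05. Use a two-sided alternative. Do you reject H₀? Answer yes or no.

reject H₀: no

x̄₁=42.476, s₁=6.337, n₁=21
x̄₂=38.600, s₂=7.260, n₂=10
s_p² = [20·6.337² + 9·7.260²]/29 = 44.0565
SE = √(s_p²·(1/21+1/10)) = 2.5502
t = (42.476−38.600)/2.5502 = 1.5199
df = 29
p-value (two-sided) = 0.13935
At α=0.05: p ≥ α → fail to reject H₀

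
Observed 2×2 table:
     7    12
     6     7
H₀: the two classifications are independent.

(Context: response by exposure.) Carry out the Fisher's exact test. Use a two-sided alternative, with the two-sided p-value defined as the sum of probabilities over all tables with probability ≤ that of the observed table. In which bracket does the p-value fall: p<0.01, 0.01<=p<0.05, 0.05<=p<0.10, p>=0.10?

p-value bracket: p>=0.10

Margins: r₁=19, r₂=13, c₁=13, c₂=19, n=32
p_obs = C(19,7)·C(13,6)/C(32,13); sum pmf over tables with pmf ≤ p_obs
p-value (two-sided) = 0.71997
→ bracket: p>=0.10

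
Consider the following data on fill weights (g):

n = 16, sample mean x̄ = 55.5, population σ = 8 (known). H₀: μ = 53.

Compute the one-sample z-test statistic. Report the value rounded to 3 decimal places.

SE = σ/√n = 8/√16 = 2.0000
z = (x̄−μ₀)/SE = (55.5−53)/2.0000 = 1.2500

test statistic = 1.250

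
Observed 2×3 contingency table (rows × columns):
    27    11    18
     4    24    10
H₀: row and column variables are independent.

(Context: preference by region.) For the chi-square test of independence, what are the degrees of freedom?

df = (r−1)(c−1) = (2−1)·(3−1) = 2

degrees of freedom = 2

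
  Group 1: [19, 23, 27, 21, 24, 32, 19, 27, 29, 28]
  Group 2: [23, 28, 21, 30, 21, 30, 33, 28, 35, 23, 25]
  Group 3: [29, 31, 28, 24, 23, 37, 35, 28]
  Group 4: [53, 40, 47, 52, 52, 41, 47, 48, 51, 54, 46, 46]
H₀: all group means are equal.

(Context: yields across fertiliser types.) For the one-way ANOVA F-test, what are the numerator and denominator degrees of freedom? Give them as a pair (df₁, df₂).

degrees of freedom = [3, 37]

k = 4 groups, N = 41 total
df = (k−1, N−k) = (4−1, 41−4) = (3, 37)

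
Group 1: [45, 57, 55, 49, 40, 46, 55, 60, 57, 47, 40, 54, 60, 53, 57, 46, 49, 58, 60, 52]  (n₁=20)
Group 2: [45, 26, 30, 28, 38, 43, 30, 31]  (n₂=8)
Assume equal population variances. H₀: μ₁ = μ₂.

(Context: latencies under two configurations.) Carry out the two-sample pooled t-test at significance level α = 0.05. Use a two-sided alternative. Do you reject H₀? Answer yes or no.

reject H₀: yes

x̄₁=52.000, s₁=6.399, n₁=20
x̄₂=33.875, s₂=7.160, n₂=8
s_p² = [19·6.399² + 7·7.160²]/26 = 43.7260
SE = √(s_p²·(1/20+1/8)) = 2.7662
t = (52.000−33.875)/2.7662 = 6.5522
df = 26
p-value (two-sided) = 0.00000
At α=0.05: p < α → reject H₀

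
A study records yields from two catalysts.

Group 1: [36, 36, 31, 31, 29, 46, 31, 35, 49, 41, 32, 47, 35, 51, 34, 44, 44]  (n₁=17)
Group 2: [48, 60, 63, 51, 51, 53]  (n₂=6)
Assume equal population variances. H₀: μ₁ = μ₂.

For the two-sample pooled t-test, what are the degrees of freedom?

degrees of freedom = 21

df = n₁ + n₂ − 2 = 17 + 6 − 2 = 21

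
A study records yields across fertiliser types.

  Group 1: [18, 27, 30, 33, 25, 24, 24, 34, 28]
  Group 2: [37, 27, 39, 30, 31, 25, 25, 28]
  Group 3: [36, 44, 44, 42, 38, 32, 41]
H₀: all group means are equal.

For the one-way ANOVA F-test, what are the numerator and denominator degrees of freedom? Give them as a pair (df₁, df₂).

degrees of freedom = [2, 21]

k = 3 groups, N = 24 total
df = (k−1, N−k) = (3−1, 24−3) = (2, 21)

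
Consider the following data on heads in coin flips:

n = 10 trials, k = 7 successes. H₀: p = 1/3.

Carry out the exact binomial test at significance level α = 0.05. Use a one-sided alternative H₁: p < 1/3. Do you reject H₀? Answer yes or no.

Exact binomial: n=10, k=7, p₀=1/3=0.3333
P(X≤7) from Σ C(n,i)·p₀^i·(1−p₀)^(n−i)
p-value (one-sided, H₁ less) = 0.99660
At α=0.05: p ≥ α → fail to reject H₀

reject H₀: no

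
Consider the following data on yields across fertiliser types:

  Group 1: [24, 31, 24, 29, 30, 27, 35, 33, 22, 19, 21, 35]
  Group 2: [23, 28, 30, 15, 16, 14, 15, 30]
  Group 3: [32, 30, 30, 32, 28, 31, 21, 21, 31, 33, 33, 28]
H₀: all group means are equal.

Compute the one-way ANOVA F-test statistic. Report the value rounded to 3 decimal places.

Group means [27.50, 21.38, 29.17], grand mean 26.594
SSB = Σnᵢ(x̄ᵢ−x̄)² = 307.177; SSW = ΣΣ(x−x̄ᵢ)² = 882.542
MSB = 307.177/2 = 153.5885; MSW = 882.542/29 = 30.4325
F = MSB/MSW = 5.0469
df = (2, 29)

test statistic = 5.047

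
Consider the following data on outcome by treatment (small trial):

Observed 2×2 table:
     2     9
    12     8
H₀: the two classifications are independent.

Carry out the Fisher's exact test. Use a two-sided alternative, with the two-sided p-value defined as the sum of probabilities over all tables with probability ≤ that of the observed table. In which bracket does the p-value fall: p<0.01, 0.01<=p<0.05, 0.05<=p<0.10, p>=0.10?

p-value bracket: 0.05<=p<0.10

Margins: r₁=11, r₂=20, c₁=14, c₂=17, n=31
p_obs = C(11,2)·C(20,12)/C(31,14); sum pmf over tables with pmf ≤ p_obs
p-value (two-sided) = 0.05703
→ bracket: 0.05<=p<0.10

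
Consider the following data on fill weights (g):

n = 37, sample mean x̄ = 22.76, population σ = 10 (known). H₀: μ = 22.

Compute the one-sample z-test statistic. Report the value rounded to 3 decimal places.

test statistic = 0.462

SE = σ/√n = 10/√37 = 1.6440
z = (x̄−μ₀)/SE = (22.76−22)/1.6440 = 0.4623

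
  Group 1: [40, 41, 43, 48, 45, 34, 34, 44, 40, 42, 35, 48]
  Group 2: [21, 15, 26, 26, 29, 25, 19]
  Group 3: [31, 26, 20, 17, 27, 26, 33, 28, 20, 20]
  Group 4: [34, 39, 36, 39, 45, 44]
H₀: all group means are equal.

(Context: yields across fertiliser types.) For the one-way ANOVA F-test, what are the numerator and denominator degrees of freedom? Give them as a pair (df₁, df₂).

k = 4 groups, N = 35 total
df = (k−1, N−k) = (4−1, 35−4) = (3, 31)

degrees of freedom = [3, 31]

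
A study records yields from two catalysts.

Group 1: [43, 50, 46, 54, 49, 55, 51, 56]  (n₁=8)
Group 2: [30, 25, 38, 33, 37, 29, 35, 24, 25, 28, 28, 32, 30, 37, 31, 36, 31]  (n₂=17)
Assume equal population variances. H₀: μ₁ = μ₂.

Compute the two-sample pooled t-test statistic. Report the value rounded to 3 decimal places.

test statistic = 10.178

x̄₁=50.500, s₁=4.504, n₁=8
x̄₂=31.118, s₂=4.414, n₂=17
s_p² = [7·4.504² + 16·4.414²]/23 = 19.7289
SE = √(s_p²·(1/8+1/17)) = 1.9044
t = (50.500−31.118)/1.9044 = 10.1778
df = 23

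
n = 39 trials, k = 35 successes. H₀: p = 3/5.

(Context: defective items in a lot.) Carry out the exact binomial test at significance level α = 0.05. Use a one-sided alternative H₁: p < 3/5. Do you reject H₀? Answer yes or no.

Exact binomial: n=39, k=35, p₀=3/5=0.6000
P(X≤35) from Σ C(n,i)·p₀^i·(1−p₀)^(n−i)
p-value (one-sided, H₁ less) = 0.99999
At α=0.05: p ≥ α → fail to reject H₀

reject H₀: no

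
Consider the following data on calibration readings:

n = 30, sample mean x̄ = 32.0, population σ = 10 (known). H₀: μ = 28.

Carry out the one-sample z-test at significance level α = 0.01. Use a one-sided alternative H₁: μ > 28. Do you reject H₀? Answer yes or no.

reject H₀: no

SE = σ/√n = 10/√30 = 1.8257
z = (x̄−μ₀)/SE = (32.0−28)/1.8257 = 2.1909
p-value (one-sided, H₁ greater) = 0.01423
At α=0.01: p ≥ α → fail to reject H₀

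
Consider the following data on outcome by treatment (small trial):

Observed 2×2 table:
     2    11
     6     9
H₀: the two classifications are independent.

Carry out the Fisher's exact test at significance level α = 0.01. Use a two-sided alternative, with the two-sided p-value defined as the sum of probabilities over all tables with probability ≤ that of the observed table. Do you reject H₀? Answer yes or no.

reject H₀: no

Margins: r₁=13, r₂=15, c₁=8, c₂=20, n=28
p_obs = C(13,2)·C(15,6)/C(28,8); sum pmf over tables with pmf ≤ p_obs
p-value (two-sided) = 0.22126
At α=0.01: p ≥ α → fail to reject H₀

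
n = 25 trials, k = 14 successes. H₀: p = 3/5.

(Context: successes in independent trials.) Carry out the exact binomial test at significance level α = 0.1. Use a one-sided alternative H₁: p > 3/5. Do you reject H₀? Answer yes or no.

Exact binomial: n=25, k=14, p₀=3/5=0.6000
P(X≥14) from Σ C(n,i)·p₀^i·(1−p₀)^(n−i)
p-value (one-sided, H₁ greater) = 0.73228
At α=0.1: p ≥ α → fail to reject H₀

reject H₀: no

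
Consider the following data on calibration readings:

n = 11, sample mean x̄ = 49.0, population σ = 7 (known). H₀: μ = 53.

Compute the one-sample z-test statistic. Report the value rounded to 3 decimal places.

test statistic = -1.895

SE = σ/√n = 7/√11 = 2.1106
z = (x̄−μ₀)/SE = (49.0−53)/2.1106 = -1.8952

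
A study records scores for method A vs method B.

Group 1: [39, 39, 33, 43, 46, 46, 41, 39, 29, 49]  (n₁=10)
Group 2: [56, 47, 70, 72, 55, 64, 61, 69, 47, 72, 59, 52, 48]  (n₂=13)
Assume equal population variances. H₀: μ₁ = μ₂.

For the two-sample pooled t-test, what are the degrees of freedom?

df = n₁ + n₂ − 2 = 10 + 13 − 2 = 21

degrees of freedom = 21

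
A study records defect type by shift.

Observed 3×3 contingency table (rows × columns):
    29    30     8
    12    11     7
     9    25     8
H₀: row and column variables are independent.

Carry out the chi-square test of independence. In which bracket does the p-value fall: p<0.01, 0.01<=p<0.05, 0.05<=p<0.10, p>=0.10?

Row totals [67, 30, 42], col totals [50, 66, 23], n=139
χ² = (29−24.10)²/24.10 + (30−31.81)²/31.81 + (8−11.09)²/11.09 + (12−10.79)²/10.79 + (11−14.24)²/14.24 + (7−4.96)²/4.96 + (9−15.11)²/15.11 + (25−19.94)²/19.94 + (8−6.95)²/6.95 = 7.5786
df = 4
p-value (upper-tail) = 0.10829
→ bracket: p>=0.10

p-value bracket: p>=0.10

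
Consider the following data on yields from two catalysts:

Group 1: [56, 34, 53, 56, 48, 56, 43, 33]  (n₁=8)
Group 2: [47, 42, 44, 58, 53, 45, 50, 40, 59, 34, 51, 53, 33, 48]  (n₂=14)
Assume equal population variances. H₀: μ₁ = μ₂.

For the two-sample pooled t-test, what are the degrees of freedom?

degrees of freedom = 20

df = n₁ + n₂ − 2 = 8 + 14 − 2 = 20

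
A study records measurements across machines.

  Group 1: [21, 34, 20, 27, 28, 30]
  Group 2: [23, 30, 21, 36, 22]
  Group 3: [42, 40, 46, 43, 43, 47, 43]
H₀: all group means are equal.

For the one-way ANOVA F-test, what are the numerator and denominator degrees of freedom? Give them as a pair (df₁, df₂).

k = 3 groups, N = 18 total
df = (k−1, N−k) = (3−1, 18−3) = (2, 15)

degrees of freedom = [2, 15]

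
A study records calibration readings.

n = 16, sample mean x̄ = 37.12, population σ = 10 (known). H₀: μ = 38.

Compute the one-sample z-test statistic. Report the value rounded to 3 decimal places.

SE = σ/√n = 10/√16 = 2.5000
z = (x̄−μ₀)/SE = (37.12−38)/2.5000 = -0.3520

test statistic = -0.352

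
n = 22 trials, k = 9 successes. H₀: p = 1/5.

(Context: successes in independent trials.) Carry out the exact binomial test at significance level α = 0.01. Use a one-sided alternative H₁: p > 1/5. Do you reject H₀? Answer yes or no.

Exact binomial: n=22, k=9, p₀=1/5=0.2000
P(X≥9) from Σ C(n,i)·p₀^i·(1−p₀)^(n−i)
p-value (one-sided, H₁ greater) = 0.02014
At α=0.01: p ≥ α → fail to reject H₀

reject H₀: no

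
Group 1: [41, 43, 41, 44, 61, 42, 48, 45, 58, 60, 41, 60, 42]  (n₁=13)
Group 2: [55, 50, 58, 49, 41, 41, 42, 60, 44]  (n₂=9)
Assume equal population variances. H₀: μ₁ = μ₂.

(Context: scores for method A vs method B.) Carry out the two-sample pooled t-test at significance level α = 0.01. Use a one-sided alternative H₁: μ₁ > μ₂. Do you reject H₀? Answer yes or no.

x̄₁=48.154, s₁=8.295, n₁=13
x̄₂=48.889, s₂=7.424, n₂=9
s_p² = [12·8.295² + 8·7.424²]/20 = 63.3291
SE = √(s_p²·(1/13+1/9)) = 3.4508
t = (48.154−48.889)/3.4508 = -0.2130
df = 20
p-value (one-sided, H₁ greater) = 0.58326
At α=0.01: p ≥ α → fail to reject H₀

reject H₀: no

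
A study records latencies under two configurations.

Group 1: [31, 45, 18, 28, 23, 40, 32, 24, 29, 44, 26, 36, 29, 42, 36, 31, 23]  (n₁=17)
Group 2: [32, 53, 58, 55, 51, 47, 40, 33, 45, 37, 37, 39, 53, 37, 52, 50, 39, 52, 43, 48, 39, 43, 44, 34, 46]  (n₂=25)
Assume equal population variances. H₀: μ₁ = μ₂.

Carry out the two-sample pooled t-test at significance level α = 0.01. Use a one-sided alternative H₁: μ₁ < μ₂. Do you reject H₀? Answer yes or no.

reject H₀: yes

x̄₁=31.588, s₁=7.906, n₁=17
x̄₂=44.280, s₂=7.430, n₂=25
s_p² = [16·7.906² + 24·7.430²]/40 = 58.1289
SE = √(s_p²·(1/17+1/25)) = 2.3968
t = (31.588−44.280)/2.3968 = -5.2954
df = 40
p-value (one-sided, H₁ less) = 0.00000
At α=0.01: p < α → reject H₀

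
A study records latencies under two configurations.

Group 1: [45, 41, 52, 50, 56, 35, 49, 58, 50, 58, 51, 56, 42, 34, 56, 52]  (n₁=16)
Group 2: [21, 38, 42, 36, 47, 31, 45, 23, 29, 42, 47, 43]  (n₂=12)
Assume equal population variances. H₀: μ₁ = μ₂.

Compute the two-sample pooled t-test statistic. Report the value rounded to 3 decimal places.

x̄₁=49.062, s₁=7.672, n₁=16
x̄₂=37.000, s₂=9.065, n₂=12
s_p² = [15·7.672² + 11·9.065²]/26 = 68.7284
SE = √(s_p²·(1/16+1/12)) = 3.1659
t = (49.062−37.000)/3.1659 = 3.8101
df = 26

test statistic = 3.810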